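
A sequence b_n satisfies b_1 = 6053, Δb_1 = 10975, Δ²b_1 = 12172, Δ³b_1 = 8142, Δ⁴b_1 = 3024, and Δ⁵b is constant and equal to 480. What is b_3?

Build the table forward from the leading diagonal:
Fifth differences: 480, 480, 480
Fourth differences: 3024, 3504, 3984
Third differences: 8142, 11166, 14670
Second differences: 12172, 20314, 31480
First differences: 10975, 23147, 43461
b: 6053, 17028, 40175

40175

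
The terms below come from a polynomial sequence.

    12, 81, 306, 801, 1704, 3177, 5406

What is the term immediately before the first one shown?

Δ: 69, 225, 495, 903, 1473, 2229
Δ²: 156, 270, 408, 570, 756
Δ³: 114, 138, 162, 186
Δ⁴: 24, 24, 24
The fourth differences are constant at 24.
Work back: 114 − 24 = 90;  156 − 90 = 66;  69 − 66 = 3;  12 − 3 = 9

9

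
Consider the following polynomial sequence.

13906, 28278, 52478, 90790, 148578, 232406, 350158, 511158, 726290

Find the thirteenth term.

First differences: 14372 , 24200 , 38312 , 57788 , 83828 , 117752 , 161000 , 215132
Second differences: 9828 , 14112 , 19476 , 26040 , 33924 , 43248 , 54132
Third differences: 4284 , 5364 , 6564 , 7884 , 9324 , 10884
Fourth differences: 1080 , 1200 , 1320 , 1440 , 1560
Fifth differences: 120 , 120 , 120 , 120
Fifth differences constant at 120.
1560 + 120 = 1680;  10884 + 1680 = 12564;  54132 + 12564 = 66696;  215132 + 66696 = 281828;  726290 + 281828 = 1008118
1680 + 120 = 1800;  12564 + 1800 = 14364;  66696 + 14364 = 81060;  281828 + 81060 = 362888;  1008118 + 362888 = 1371006
1800 + 120 = 1920;  14364 + 1920 = 16284;  81060 + 16284 = 97344;  362888 + 97344 = 460232;  1371006 + 460232 = 1831238
1920 + 120 = 2040;  16284 + 2040 = 18324;  97344 + 18324 = 115668;  460232 + 115668 = 575900;  1831238 + 575900 = 2407138

2407138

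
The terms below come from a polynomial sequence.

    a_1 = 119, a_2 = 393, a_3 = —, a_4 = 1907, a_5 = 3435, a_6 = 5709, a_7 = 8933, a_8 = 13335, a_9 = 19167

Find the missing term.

945

Using the last 6 terms:
1528  2274  3224  4402  5832
746  950  1178  1430
204  228  252
24  24
Constant fourth difference = 24.
Extend backward: 204 − 24 = 180;  746 − 180 = 566;  1528 − 566 = 962;  1907 − 962 = 945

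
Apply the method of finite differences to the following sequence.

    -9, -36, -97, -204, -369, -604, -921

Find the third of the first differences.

-107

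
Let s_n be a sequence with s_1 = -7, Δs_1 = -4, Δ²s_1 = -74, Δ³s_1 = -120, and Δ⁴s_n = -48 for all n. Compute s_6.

Build the table forward from the leading diagonal:
Fourth differences: -48  -48  -48  -48  -48  -48
Third differences: -120  -168  -216  -264  -312  -360
Second differences: -74  -194  -362  -578  -842  -1154
First differences: -4  -78  -272  -634  -1212  -2054
s: -7  -11  -89  -361  -995  -2207

-2207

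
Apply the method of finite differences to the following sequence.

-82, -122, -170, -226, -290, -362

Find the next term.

-442

-40  -48  -56  -64  -72
-8  -8  -8  -8
Constant second difference = -8, so extend:
-72 − 8 = -80;  -362 − 80 = -442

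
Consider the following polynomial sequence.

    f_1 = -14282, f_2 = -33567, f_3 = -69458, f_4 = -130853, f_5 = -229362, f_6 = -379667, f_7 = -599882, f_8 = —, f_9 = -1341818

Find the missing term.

Using the first 7 terms:
First differences: -19285, -35891, -61395, -98509, -150305, -220215
Second differences: -16606, -25504, -37114, -51796, -69910
Third differences: -8898, -11610, -14682, -18114
Fourth differences: -2712, -3072, -3432
Fifth differences: -360, -360
Constant fifth difference = -360.
Extend forward: -3432 − 360 = -3792;  -18114 − 3792 = -21906;  -69910 − 21906 = -91816;  -220215 − 91816 = -312031;  -599882 − 312031 = -911913

-911913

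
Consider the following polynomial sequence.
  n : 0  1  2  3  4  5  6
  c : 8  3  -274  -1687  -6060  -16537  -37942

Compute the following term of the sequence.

-77139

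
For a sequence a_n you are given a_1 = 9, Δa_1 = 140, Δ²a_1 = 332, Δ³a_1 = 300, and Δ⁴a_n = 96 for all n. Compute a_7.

Build the table forward from the leading diagonal:
Δ⁴: 96  96  96  96  96  96  96
Δ³: 300  396  492  588  684  780  876
Δ²: 332  632  1028  1520  2108  2792  3572
Δ: 140  472  1104  2132  3652  5760  8552
a: 9  149  621  1725  3857  7509  13269

13269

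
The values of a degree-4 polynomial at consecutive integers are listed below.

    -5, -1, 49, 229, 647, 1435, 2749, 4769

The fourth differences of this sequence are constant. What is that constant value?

D1: 4, 50, 180, 418, 788, 1314, 2020
D2: 46, 130, 238, 370, 526, 706
D3: 84, 108, 132, 156, 180
D4: 24, 24, 24, 24

24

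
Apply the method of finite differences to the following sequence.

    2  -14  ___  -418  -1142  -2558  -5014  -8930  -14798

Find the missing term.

-110

Using the last 6 terms:
Δ: -724, -1416, -2456, -3916, -5868
Δ²: -692, -1040, -1460, -1952
Δ³: -348, -420, -492
Δ⁴: -72, -72
Constant fourth difference = -72.
Extend backward: -348 + 72 = -276;  -692 + 276 = -416;  -724 + 416 = -308;  -418 + 308 = -110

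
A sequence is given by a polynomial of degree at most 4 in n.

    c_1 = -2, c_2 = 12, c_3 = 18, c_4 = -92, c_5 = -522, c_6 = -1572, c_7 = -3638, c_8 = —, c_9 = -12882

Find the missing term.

-7212

Using the first 7 terms:
14, 6, -110, -430, -1050, -2066
-8, -116, -320, -620, -1016
-108, -204, -300, -396
-96, -96, -96
Constant fourth difference = -96.
Extend forward: -396 − 96 = -492;  -1016 − 492 = -1508;  -2066 − 1508 = -3574;  -3638 − 3574 = -7212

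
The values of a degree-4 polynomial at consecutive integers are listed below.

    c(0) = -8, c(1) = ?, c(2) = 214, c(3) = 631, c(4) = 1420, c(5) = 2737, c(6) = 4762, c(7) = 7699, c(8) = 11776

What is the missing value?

37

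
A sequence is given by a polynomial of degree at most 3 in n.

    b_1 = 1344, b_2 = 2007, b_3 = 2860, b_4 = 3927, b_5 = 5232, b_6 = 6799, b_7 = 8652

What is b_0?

847

D1: 663  853  1067  1305  1567  1853
D2: 190  214  238  262  286
D3: 24  24  24  24
The third differences are constant at 24.
Work back: 190 − 24 = 166;  663 − 166 = 497;  1344 − 497 = 847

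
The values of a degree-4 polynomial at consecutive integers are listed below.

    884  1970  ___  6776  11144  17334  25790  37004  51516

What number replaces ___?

3834

Using the last 6 terms:
4368, 6190, 8456, 11214, 14512
1822, 2266, 2758, 3298
444, 492, 540
48, 48
Constant fourth difference = 48.
Extend backward: 444 − 48 = 396;  1822 − 396 = 1426;  4368 − 1426 = 2942;  6776 − 2942 = 3834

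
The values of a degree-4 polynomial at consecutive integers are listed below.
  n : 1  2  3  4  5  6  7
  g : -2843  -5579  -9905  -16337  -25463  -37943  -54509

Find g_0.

D1: -2736  -4326  -6432  -9126  -12480  -16566
D2: -1590  -2106  -2694  -3354  -4086
D3: -516  -588  -660  -732
D4: -72  -72  -72
The fourth differences are constant at -72.
Work back: -516 + 72 = -444;  -1590 + 444 = -1146;  -2736 + 1146 = -1590;  -2843 + 1590 = -1253

-1253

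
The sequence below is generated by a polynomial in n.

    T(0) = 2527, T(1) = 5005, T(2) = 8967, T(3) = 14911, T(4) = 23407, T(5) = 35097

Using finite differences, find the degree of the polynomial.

4

Δ: 2478, 3962, 5944, 8496, 11690
Δ²: 1484, 1982, 2552, 3194
Δ³: 498, 570, 642
Δ⁴: 72, 72
The fourth differences are constant, so the polynomial has degree 4.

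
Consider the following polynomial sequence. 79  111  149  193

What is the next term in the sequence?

D1: 32  38  44
D2: 6  6
The second differences are constant (6).
44 + 6 = 50;  193 + 50 = 243

243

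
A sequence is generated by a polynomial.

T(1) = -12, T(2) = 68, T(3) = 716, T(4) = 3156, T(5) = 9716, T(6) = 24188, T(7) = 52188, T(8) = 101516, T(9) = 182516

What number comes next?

First differences: 80, 648, 2440, 6560, 14472, 28000, 49328, 81000
Second differences: 568, 1792, 4120, 7912, 13528, 21328, 31672
Third differences: 1224, 2328, 3792, 5616, 7800, 10344
Fourth differences: 1104, 1464, 1824, 2184, 2544
Fifth differences: 360, 360, 360, 360
Constant fifth difference = 360, so extend:
2544 + 360 = 2904;  10344 + 2904 = 13248;  31672 + 13248 = 44920;  81000 + 44920 = 125920;  182516 + 125920 = 308436

308436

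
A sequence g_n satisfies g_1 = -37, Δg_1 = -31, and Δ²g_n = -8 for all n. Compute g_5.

Build the table forward from the leading diagonal:
D2: -8  -8  -8  -8  -8
D1: -31  -39  -47  -55  -63
g: -37  -68  -107  -154  -209

-209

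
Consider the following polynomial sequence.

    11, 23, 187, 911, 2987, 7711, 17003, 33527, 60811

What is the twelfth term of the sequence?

257983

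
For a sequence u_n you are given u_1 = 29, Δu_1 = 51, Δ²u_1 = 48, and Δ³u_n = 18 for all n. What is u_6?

Build the table forward from the leading diagonal:
D3: 18  18  18  18  18  18
D2: 48  66  84  102  120  138
D1: 51  99  165  249  351  471
u: 29  80  179  344  593  944

944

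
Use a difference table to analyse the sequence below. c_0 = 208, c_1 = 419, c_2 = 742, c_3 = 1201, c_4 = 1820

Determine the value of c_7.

4877

Δ: 211, 323, 459, 619
Δ²: 112, 136, 160
Δ³: 24, 24
Third differences constant at 24.
160 + 24 = 184;  619 + 184 = 803;  1820 + 803 = 2623
184 + 24 = 208;  803 + 208 = 1011;  2623 + 1011 = 3634
208 + 24 = 232;  1011 + 232 = 1243;  3634 + 1243 = 4877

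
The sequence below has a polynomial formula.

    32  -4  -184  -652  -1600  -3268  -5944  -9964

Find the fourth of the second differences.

-720

D1: -36, -180, -468, -948, -1668, -2676, -4020
D2: -144, -288, -480, -720, -1008, -1344
D3: -144, -192, -240, -288, -336
D4: -48, -48, -48, -48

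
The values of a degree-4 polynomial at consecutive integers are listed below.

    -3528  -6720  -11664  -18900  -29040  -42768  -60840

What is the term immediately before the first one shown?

-1620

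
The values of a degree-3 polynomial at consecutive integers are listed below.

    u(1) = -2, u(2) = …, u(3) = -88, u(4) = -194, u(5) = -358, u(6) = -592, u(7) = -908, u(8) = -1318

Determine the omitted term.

Using the last 6 terms:
D1: -106  -164  -234  -316  -410
D2: -58  -70  -82  -94
D3: -12  -12  -12
Constant third difference = -12.
Extend backward: -58 + 12 = -46;  -106 + 46 = -60;  -88 + 60 = -28

-28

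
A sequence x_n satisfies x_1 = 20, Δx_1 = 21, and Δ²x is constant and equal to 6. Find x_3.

Build the table forward from the leading diagonal:
D2: 6, 6, 6
D1: 21, 27, 33
x: 20, 41, 68

68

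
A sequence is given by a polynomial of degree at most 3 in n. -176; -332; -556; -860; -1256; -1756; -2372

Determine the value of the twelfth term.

-7612

First differences: -156 , -224 , -304 , -396 , -500 , -616
Second differences: -68 , -80 , -92 , -104 , -116
Third differences: -12 , -12 , -12 , -12
The third differences are constant (-12).
-116 − 12 = -128;  -616 − 128 = -744;  -2372 − 744 = -3116
-128 − 12 = -140;  -744 − 140 = -884;  -3116 − 884 = -4000
-140 − 12 = -152;  -884 − 152 = -1036;  -4000 − 1036 = -5036
-152 − 12 = -164;  -1036 − 164 = -1200;  -5036 − 1200 = -6236
-164 − 12 = -176;  -1200 − 176 = -1376;  -6236 − 1376 = -7612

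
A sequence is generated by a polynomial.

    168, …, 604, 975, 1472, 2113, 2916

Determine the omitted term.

Using the last 5 terms:
First differences: 371, 497, 641, 803
Second differences: 126, 144, 162
Third differences: 18, 18
Constant third difference = 18.
Extend backward: 126 − 18 = 108;  371 − 108 = 263;  604 − 263 = 341

341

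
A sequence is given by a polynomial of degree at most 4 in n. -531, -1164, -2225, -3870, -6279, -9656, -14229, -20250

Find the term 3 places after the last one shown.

-49881

Δ: -633 , -1061 , -1645 , -2409 , -3377 , -4573 , -6021
Δ²: -428 , -584 , -764 , -968 , -1196 , -1448
Δ³: -156 , -180 , -204 , -228 , -252
Δ⁴: -24 , -24 , -24 , -24
Constant fourth difference = -24, so extend:
-252 − 24 = -276;  -1448 − 276 = -1724;  -6021 − 1724 = -7745;  -20250 − 7745 = -27995
-276 − 24 = -300;  -1724 − 300 = -2024;  -7745 − 2024 = -9769;  -27995 − 9769 = -37764
-300 − 24 = -324;  -2024 − 324 = -2348;  -9769 − 2348 = -12117;  -37764 − 12117 = -49881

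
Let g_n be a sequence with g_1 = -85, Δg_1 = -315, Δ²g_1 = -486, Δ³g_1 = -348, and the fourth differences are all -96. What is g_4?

Build the table forward from the leading diagonal:
Fourth differences: -96, -96, -96, -96
Third differences: -348, -444, -540, -636
Second differences: -486, -834, -1278, -1818
First differences: -315, -801, -1635, -2913
g: -85, -400, -1201, -2836

-2836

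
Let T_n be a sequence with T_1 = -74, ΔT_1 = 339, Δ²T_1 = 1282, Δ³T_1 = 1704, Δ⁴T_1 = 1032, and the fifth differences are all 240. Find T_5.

16822

Build the table forward from the leading diagonal:
Δ⁵: 240, 240, 240, 240, 240
Δ⁴: 1032, 1272, 1512, 1752, 1992
Δ³: 1704, 2736, 4008, 5520, 7272
Δ²: 1282, 2986, 5722, 9730, 15250
Δ: 339, 1621, 4607, 10329, 20059
T: -74, 265, 1886, 6493, 16822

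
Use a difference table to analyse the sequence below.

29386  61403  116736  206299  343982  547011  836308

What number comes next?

1236851

First differences: 32017, 55333, 89563, 137683, 203029, 289297
Second differences: 23316, 34230, 48120, 65346, 86268
Third differences: 10914, 13890, 17226, 20922
Fourth differences: 2976, 3336, 3696
Fifth differences: 360, 360
Constant fifth difference = 360, so extend:
3696 + 360 = 4056;  20922 + 4056 = 24978;  86268 + 24978 = 111246;  289297 + 111246 = 400543;  836308 + 400543 = 1236851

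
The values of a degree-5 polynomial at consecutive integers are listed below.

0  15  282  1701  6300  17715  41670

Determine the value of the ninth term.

163416

Δ: 15  267  1419  4599  11415  23955
Δ²: 252  1152  3180  6816  12540
Δ³: 900  2028  3636  5724
Δ⁴: 1128  1608  2088
Δ⁵: 480  480
Fifth differences constant at 480.
2088 + 480 = 2568;  5724 + 2568 = 8292;  12540 + 8292 = 20832;  23955 + 20832 = 44787;  41670 + 44787 = 86457
2568 + 480 = 3048;  8292 + 3048 = 11340;  20832 + 11340 = 32172;  44787 + 32172 = 76959;  86457 + 76959 = 163416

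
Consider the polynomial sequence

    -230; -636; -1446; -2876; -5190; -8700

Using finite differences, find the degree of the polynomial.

4

-406, -810, -1430, -2314, -3510
-404, -620, -884, -1196
-216, -264, -312
-48, -48
The fourth differences are constant, so the polynomial has degree 4.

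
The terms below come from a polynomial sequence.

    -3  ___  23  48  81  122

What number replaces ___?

6

Using the last 4 terms:
D1: 25  33  41
D2: 8  8
Constant second difference = 8.
Extend backward: 25 − 8 = 17;  23 − 17 = 6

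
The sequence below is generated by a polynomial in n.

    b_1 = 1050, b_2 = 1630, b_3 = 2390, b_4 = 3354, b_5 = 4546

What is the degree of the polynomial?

3

580, 760, 964, 1192
180, 204, 228
24, 24
The third differences are constant, so the polynomial has degree 3.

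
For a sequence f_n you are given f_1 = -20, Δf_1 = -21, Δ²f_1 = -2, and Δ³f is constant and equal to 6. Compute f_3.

-64

Build the table forward from the leading diagonal:
D3: 6  6  6
D2: -2  4  10
D1: -21  -23  -19
f: -20  -41  -64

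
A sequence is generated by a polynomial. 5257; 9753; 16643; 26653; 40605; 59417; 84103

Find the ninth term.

155633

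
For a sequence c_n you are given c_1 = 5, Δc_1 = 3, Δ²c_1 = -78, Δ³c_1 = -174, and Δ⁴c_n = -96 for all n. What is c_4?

Build the table forward from the leading diagonal:
Δ⁴: -96  -96  -96  -96
Δ³: -174  -270  -366  -462
Δ²: -78  -252  -522  -888
Δ: 3  -75  -327  -849
c: 5  8  -67  -394

-394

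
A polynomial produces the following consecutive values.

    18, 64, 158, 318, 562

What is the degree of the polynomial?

D1: 46, 94, 160, 244
D2: 48, 66, 84
D3: 18, 18
The third differences are constant, so the polynomial has degree 3.

3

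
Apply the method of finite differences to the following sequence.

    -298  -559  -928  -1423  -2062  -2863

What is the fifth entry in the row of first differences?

-801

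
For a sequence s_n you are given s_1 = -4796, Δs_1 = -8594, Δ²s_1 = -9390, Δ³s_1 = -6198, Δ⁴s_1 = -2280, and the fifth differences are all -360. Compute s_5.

Build the table forward from the leading diagonal:
D5: -360  -360  -360  -360  -360
D4: -2280  -2640  -3000  -3360  -3720
D3: -6198  -8478  -11118  -14118  -17478
D2: -9390  -15588  -24066  -35184  -49302
D1: -8594  -17984  -33572  -57638  -92822
s: -4796  -13390  -31374  -64946  -122584

-122584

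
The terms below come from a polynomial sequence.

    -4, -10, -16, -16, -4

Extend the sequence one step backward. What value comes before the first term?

-4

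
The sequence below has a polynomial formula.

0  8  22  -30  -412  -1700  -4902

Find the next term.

-11578

D1: 8, 14, -52, -382, -1288, -3202
D2: 6, -66, -330, -906, -1914
D3: -72, -264, -576, -1008
D4: -192, -312, -432
D5: -120, -120
Fifth differences constant at -120.
-432 − 120 = -552;  -1008 − 552 = -1560;  -1914 − 1560 = -3474;  -3202 − 3474 = -6676;  -4902 − 6676 = -11578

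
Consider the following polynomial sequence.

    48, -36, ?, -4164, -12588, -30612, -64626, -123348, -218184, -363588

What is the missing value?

-918

Using the last 7 terms:
First differences: -8424  -18024  -34014  -58722  -94836  -145404
Second differences: -9600  -15990  -24708  -36114  -50568
Third differences: -6390  -8718  -11406  -14454
Fourth differences: -2328  -2688  -3048
Fifth differences: -360  -360
Constant fifth difference = -360.
Extend backward: -2328 + 360 = -1968;  -6390 + 1968 = -4422;  -9600 + 4422 = -5178;  -8424 + 5178 = -3246;  -4164 + 3246 = -918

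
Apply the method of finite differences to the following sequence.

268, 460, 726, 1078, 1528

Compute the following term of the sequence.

2088

192, 266, 352, 450
74, 86, 98
12, 12
Third differences constant at 12.
98 + 12 = 110;  450 + 110 = 560;  1528 + 560 = 2088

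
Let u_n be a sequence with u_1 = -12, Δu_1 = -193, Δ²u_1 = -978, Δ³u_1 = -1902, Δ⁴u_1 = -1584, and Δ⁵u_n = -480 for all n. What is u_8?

Build the table forward from the leading diagonal:
Fifth differences: -480, -480, -480, -480, -480, -480, -480, -480
Fourth differences: -1584, -2064, -2544, -3024, -3504, -3984, -4464, -4944
Third differences: -1902, -3486, -5550, -8094, -11118, -14622, -18606, -23070
Second differences: -978, -2880, -6366, -11916, -20010, -31128, -45750, -64356
First differences: -193, -1171, -4051, -10417, -22333, -42343, -73471, -119221
u: -12, -205, -1376, -5427, -15844, -38177, -80520, -153991

-153991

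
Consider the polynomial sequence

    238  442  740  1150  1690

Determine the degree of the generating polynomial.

3

First differences: 204, 298, 410, 540
Second differences: 94, 112, 130
Third differences: 18, 18
The third differences are constant, so the polynomial has degree 3.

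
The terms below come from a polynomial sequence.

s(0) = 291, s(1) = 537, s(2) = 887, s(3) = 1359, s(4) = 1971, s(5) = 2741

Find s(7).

Δ: 246  350  472  612  770
Δ²: 104  122  140  158
Δ³: 18  18  18
Constant third difference = 18, so extend:
158 + 18 = 176;  770 + 176 = 946;  2741 + 946 = 3687
176 + 18 = 194;  946 + 194 = 1140;  3687 + 1140 = 4827

4827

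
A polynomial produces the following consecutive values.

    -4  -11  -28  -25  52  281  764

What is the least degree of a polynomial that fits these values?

4

Δ: -7, -17, 3, 77, 229, 483
Δ²: -10, 20, 74, 152, 254
Δ³: 30, 54, 78, 102
Δ⁴: 24, 24, 24
The fourth differences are constant, so the polynomial has degree 4.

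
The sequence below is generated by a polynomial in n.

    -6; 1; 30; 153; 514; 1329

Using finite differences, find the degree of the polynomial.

7, 29, 123, 361, 815
22, 94, 238, 454
72, 144, 216
72, 72
The fourth differences are constant, so the polynomial has degree 4.

4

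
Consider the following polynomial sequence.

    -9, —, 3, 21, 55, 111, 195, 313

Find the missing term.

-5

Using the last 6 terms:
Δ: 18  34  56  84  118
Δ²: 16  22  28  34
Δ³: 6  6  6
Constant third difference = 6.
Extend backward: 16 − 6 = 10;  18 − 10 = 8;  3 − 8 = -5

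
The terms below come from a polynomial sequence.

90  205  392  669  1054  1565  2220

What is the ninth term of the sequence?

4034

Δ: 115 , 187 , 277 , 385 , 511 , 655
Δ²: 72 , 90 , 108 , 126 , 144
Δ³: 18 , 18 , 18 , 18
Constant third difference = 18, so extend:
144 + 18 = 162;  655 + 162 = 817;  2220 + 817 = 3037
162 + 18 = 180;  817 + 180 = 997;  3037 + 997 = 4034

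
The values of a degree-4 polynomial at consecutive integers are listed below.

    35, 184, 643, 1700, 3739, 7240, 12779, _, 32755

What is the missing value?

Using the first 7 terms:
149  459  1057  2039  3501  5539
310  598  982  1462  2038
288  384  480  576
96  96  96
Constant fourth difference = 96.
Extend forward: 576 + 96 = 672;  2038 + 672 = 2710;  5539 + 2710 = 8249;  12779 + 8249 = 21028

21028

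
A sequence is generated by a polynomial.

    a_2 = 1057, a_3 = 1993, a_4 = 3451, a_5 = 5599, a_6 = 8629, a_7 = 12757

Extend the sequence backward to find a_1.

First differences: 936  1458  2148  3030  4128
Second differences: 522  690  882  1098
Third differences: 168  192  216
Fourth differences: 24  24
The fourth differences are constant at 24.
Work back: 168 − 24 = 144;  522 − 144 = 378;  936 − 378 = 558;  1057 − 558 = 499

499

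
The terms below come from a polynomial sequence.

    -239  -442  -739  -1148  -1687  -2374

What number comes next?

-3227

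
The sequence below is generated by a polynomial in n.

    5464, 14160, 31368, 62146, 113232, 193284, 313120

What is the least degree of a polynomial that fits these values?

5

D1: 8696, 17208, 30778, 51086, 80052, 119836
D2: 8512, 13570, 20308, 28966, 39784
D3: 5058, 6738, 8658, 10818
D4: 1680, 1920, 2160
D5: 240, 240
The fifth differences are constant, so the polynomial has degree 5.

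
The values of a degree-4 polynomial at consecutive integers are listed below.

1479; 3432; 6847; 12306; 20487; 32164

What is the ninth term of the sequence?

1953  3415  5459  8181  11677
1462  2044  2722  3496
582  678  774
96  96
Fourth differences constant at 96.
774 + 96 = 870;  3496 + 870 = 4366;  11677 + 4366 = 16043;  32164 + 16043 = 48207
870 + 96 = 966;  4366 + 966 = 5332;  16043 + 5332 = 21375;  48207 + 21375 = 69582
966 + 96 = 1062;  5332 + 1062 = 6394;  21375 + 6394 = 27769;  69582 + 27769 = 97351

97351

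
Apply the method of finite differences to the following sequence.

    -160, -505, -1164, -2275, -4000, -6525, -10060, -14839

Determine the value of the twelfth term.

D1: -345, -659, -1111, -1725, -2525, -3535, -4779
D2: -314, -452, -614, -800, -1010, -1244
D3: -138, -162, -186, -210, -234
D4: -24, -24, -24, -24
The fourth differences are constant (-24).
-234 − 24 = -258;  -1244 − 258 = -1502;  -4779 − 1502 = -6281;  -14839 − 6281 = -21120
-258 − 24 = -282;  -1502 − 282 = -1784;  -6281 − 1784 = -8065;  -21120 − 8065 = -29185
-282 − 24 = -306;  -1784 − 306 = -2090;  -8065 − 2090 = -10155;  -29185 − 10155 = -39340
-306 − 24 = -330;  -2090 − 330 = -2420;  -10155 − 2420 = -12575;  -39340 − 12575 = -51915

-51915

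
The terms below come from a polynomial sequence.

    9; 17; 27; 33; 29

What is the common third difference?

D1: 8, 10, 6, -4
D2: 2, -4, -10
D3: -6, -6

-6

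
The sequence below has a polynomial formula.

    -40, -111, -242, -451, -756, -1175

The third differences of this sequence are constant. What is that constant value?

Δ: -71, -131, -209, -305, -419
Δ²: -60, -78, -96, -114
Δ³: -18, -18, -18

-18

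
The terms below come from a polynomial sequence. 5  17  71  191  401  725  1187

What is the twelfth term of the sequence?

6407

First differences: 12  54  120  210  324  462
Second differences: 42  66  90  114  138
Third differences: 24  24  24  24
Constant third difference = 24, so extend:
138 + 24 = 162;  462 + 162 = 624;  1187 + 624 = 1811
162 + 24 = 186;  624 + 186 = 810;  1811 + 810 = 2621
186 + 24 = 210;  810 + 210 = 1020;  2621 + 1020 = 3641
210 + 24 = 234;  1020 + 234 = 1254;  3641 + 1254 = 4895
234 + 24 = 258;  1254 + 258 = 1512;  4895 + 1512 = 6407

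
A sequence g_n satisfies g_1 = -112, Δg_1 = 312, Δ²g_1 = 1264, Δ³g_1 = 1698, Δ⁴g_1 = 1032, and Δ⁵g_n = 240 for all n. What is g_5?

16544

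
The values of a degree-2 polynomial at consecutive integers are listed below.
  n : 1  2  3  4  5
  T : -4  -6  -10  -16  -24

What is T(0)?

-2, -4, -6, -8
-2, -2, -2
The second differences are constant at -2.
Work back: -2 + 2 = 0;  -4 + 0 = -4

-4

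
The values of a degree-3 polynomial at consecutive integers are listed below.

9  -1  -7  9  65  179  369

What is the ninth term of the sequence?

D1: -10, -6, 16, 56, 114, 190
D2: 4, 22, 40, 58, 76
D3: 18, 18, 18, 18
Constant third difference = 18, so extend:
76 + 18 = 94;  190 + 94 = 284;  369 + 284 = 653
94 + 18 = 112;  284 + 112 = 396;  653 + 396 = 1049

1049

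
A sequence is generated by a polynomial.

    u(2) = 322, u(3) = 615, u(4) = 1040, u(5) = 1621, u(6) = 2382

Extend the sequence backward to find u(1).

293  425  581  761
132  156  180
24  24
The third differences are constant at 24.
Work back: 132 − 24 = 108;  293 − 108 = 185;  322 − 185 = 137

137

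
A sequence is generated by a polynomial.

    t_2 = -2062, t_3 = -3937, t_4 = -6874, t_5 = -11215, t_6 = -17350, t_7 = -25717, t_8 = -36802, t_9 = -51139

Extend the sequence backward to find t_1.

-955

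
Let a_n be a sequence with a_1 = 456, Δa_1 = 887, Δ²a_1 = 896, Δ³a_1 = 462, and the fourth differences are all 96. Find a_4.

6267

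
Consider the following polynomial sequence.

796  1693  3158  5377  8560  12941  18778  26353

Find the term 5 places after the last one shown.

D1: 897  1465  2219  3183  4381  5837  7575
D2: 568  754  964  1198  1456  1738
D3: 186  210  234  258  282
D4: 24  24  24  24
The fourth differences are constant (24).
282 + 24 = 306;  1738 + 306 = 2044;  7575 + 2044 = 9619;  26353 + 9619 = 35972
306 + 24 = 330;  2044 + 330 = 2374;  9619 + 2374 = 11993;  35972 + 11993 = 47965
330 + 24 = 354;  2374 + 354 = 2728;  11993 + 2728 = 14721;  47965 + 14721 = 62686
354 + 24 = 378;  2728 + 378 = 3106;  14721 + 3106 = 17827;  62686 + 17827 = 80513
378 + 24 = 402;  3106 + 402 = 3508;  17827 + 3508 = 21335;  80513 + 21335 = 101848

101848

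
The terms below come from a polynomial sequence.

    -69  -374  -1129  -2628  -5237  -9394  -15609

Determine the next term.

-305 , -755 , -1499 , -2609 , -4157 , -6215
-450 , -744 , -1110 , -1548 , -2058
-294 , -366 , -438 , -510
-72 , -72 , -72
Fourth differences constant at -72.
-510 − 72 = -582;  -2058 − 582 = -2640;  -6215 − 2640 = -8855;  -15609 − 8855 = -24464

-24464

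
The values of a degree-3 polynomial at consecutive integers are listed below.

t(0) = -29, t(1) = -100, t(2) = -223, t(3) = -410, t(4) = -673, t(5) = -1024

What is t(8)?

-2725

-71, -123, -187, -263, -351
-52, -64, -76, -88
-12, -12, -12
Constant third difference = -12, so extend:
-88 − 12 = -100;  -351 − 100 = -451;  -1024 − 451 = -1475
-100 − 12 = -112;  -451 − 112 = -563;  -1475 − 563 = -2038
-112 − 12 = -124;  -563 − 124 = -687;  -2038 − 687 = -2725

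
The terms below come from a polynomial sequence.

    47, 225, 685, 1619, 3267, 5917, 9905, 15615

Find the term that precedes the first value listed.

7

First differences: 178, 460, 934, 1648, 2650, 3988, 5710
Second differences: 282, 474, 714, 1002, 1338, 1722
Third differences: 192, 240, 288, 336, 384
Fourth differences: 48, 48, 48, 48
The fourth differences are constant at 48.
Work back: 192 − 48 = 144;  282 − 144 = 138;  178 − 138 = 40;  47 − 40 = 7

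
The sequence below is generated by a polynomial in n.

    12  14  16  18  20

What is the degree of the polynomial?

1

D1: 2, 2, 2, 2
The first differences are constant, so the polynomial has degree 1.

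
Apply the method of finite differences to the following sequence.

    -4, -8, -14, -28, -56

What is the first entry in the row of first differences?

-4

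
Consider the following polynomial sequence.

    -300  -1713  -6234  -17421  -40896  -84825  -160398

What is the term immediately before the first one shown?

-21

First differences: -1413  -4521  -11187  -23475  -43929  -75573
Second differences: -3108  -6666  -12288  -20454  -31644
Third differences: -3558  -5622  -8166  -11190
Fourth differences: -2064  -2544  -3024
Fifth differences: -480  -480
The fifth differences are constant at -480.
Work back: -2064 + 480 = -1584;  -3558 + 1584 = -1974;  -3108 + 1974 = -1134;  -1413 + 1134 = -279;  -300 + 279 = -21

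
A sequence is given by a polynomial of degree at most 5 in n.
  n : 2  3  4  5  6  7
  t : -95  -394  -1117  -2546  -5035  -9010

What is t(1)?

-10

First differences: -299, -723, -1429, -2489, -3975
Second differences: -424, -706, -1060, -1486
Third differences: -282, -354, -426
Fourth differences: -72, -72
The fourth differences are constant at -72.
Work back: -282 + 72 = -210;  -424 + 210 = -214;  -299 + 214 = -85;  -95 + 85 = -10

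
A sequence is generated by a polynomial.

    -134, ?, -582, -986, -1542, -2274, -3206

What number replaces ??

-306

Using the last 5 terms:
D1: -404, -556, -732, -932
D2: -152, -176, -200
D3: -24, -24
Constant third difference = -24.
Extend backward: -152 + 24 = -128;  -404 + 128 = -276;  -582 + 276 = -306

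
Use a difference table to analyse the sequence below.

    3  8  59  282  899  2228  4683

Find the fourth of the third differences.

414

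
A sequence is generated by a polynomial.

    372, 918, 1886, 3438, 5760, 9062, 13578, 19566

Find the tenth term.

37110

Δ: 546, 968, 1552, 2322, 3302, 4516, 5988
Δ²: 422, 584, 770, 980, 1214, 1472
Δ³: 162, 186, 210, 234, 258
Δ⁴: 24, 24, 24, 24
Constant fourth difference = 24, so extend:
258 + 24 = 282;  1472 + 282 = 1754;  5988 + 1754 = 7742;  19566 + 7742 = 27308
282 + 24 = 306;  1754 + 306 = 2060;  7742 + 2060 = 9802;  27308 + 9802 = 37110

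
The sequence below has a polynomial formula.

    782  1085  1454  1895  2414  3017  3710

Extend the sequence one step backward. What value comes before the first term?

539

Δ: 303  369  441  519  603  693
Δ²: 66  72  78  84  90
Δ³: 6  6  6  6
The third differences are constant at 6.
Work back: 66 − 6 = 60;  303 − 60 = 243;  782 − 243 = 539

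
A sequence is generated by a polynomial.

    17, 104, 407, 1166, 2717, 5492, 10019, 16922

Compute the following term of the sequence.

26921

87 , 303 , 759 , 1551 , 2775 , 4527 , 6903
216 , 456 , 792 , 1224 , 1752 , 2376
240 , 336 , 432 , 528 , 624
96 , 96 , 96 , 96
Fourth differences constant at 96.
624 + 96 = 720;  2376 + 720 = 3096;  6903 + 3096 = 9999;  16922 + 9999 = 26921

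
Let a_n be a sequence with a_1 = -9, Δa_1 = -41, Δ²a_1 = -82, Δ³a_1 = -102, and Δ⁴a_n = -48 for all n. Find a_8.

Build the table forward from the leading diagonal:
Δ⁴: -48, -48, -48, -48, -48, -48, -48, -48
Δ³: -102, -150, -198, -246, -294, -342, -390, -438
Δ²: -82, -184, -334, -532, -778, -1072, -1414, -1804
Δ: -41, -123, -307, -641, -1173, -1951, -3023, -4437
a: -9, -50, -173, -480, -1121, -2294, -4245, -7268

-7268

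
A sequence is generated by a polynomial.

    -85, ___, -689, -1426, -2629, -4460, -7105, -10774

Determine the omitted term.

Using the last 6 terms:
First differences: -737, -1203, -1831, -2645, -3669
Second differences: -466, -628, -814, -1024
Third differences: -162, -186, -210
Fourth differences: -24, -24
Constant fourth difference = -24.
Extend backward: -162 + 24 = -138;  -466 + 138 = -328;  -737 + 328 = -409;  -689 + 409 = -280

-280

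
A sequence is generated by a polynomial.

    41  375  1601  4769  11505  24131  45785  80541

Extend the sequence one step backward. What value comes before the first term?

5

Δ: 334, 1226, 3168, 6736, 12626, 21654, 34756
Δ²: 892, 1942, 3568, 5890, 9028, 13102
Δ³: 1050, 1626, 2322, 3138, 4074
Δ⁴: 576, 696, 816, 936
Δ⁵: 120, 120, 120
The fifth differences are constant at 120.
Work back: 576 − 120 = 456;  1050 − 456 = 594;  892 − 594 = 298;  334 − 298 = 36;  41 − 36 = 5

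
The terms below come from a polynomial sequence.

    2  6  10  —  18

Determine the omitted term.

14

Using the first 3 terms:
D1: 4, 4
Constant first difference = 4.
Extend forward: 10 + 4 = 14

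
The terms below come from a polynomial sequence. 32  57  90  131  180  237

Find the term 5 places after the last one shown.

25 , 33 , 41 , 49 , 57
8 , 8 , 8 , 8
Constant second difference = 8, so extend:
57 + 8 = 65;  237 + 65 = 302
65 + 8 = 73;  302 + 73 = 375
73 + 8 = 81;  375 + 81 = 456
81 + 8 = 89;  456 + 89 = 545
89 + 8 = 97;  545 + 97 = 642

642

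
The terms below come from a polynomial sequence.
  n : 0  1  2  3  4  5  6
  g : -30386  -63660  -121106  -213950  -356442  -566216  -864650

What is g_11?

-4742390

D1: -33274  -57446  -92844  -142492  -209774  -298434
D2: -24172  -35398  -49648  -67282  -88660
D3: -11226  -14250  -17634  -21378
D4: -3024  -3384  -3744
D5: -360  -360
The fifth differences are constant (-360).
-3744 − 360 = -4104;  -21378 − 4104 = -25482;  -88660 − 25482 = -114142;  -298434 − 114142 = -412576;  -864650 − 412576 = -1277226
-4104 − 360 = -4464;  -25482 − 4464 = -29946;  -114142 − 29946 = -144088;  -412576 − 144088 = -556664;  -1277226 − 556664 = -1833890
-4464 − 360 = -4824;  -29946 − 4824 = -34770;  -144088 − 34770 = -178858;  -556664 − 178858 = -735522;  -1833890 − 735522 = -2569412
-4824 − 360 = -5184;  -34770 − 5184 = -39954;  -178858 − 39954 = -218812;  -735522 − 218812 = -954334;  -2569412 − 954334 = -3523746
-5184 − 360 = -5544;  -39954 − 5544 = -45498;  -218812 − 45498 = -264310;  -954334 − 264310 = -1218644;  -3523746 − 1218644 = -4742390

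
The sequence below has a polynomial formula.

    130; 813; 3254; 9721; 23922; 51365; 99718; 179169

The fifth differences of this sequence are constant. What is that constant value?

360

First differences: 683, 2441, 6467, 14201, 27443, 48353, 79451
Second differences: 1758, 4026, 7734, 13242, 20910, 31098
Third differences: 2268, 3708, 5508, 7668, 10188
Fourth differences: 1440, 1800, 2160, 2520
Fifth differences: 360, 360, 360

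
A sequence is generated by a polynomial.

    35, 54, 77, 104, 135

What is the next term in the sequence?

First differences: 19  23  27  31
Second differences: 4  4  4
The second differences are constant (4).
31 + 4 = 35;  135 + 35 = 170

170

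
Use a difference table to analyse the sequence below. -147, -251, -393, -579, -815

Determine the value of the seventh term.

Δ: -104 , -142 , -186 , -236
Δ²: -38 , -44 , -50
Δ³: -6 , -6
The third differences are constant (-6).
-50 − 6 = -56;  -236 − 56 = -292;  -815 − 292 = -1107
-56 − 6 = -62;  -292 − 62 = -354;  -1107 − 354 = -1461

-1461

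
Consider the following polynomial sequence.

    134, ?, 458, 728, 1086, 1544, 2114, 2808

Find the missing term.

264

Using the last 6 terms:
Δ: 270  358  458  570  694
Δ²: 88  100  112  124
Δ³: 12  12  12
Constant third difference = 12.
Extend backward: 88 − 12 = 76;  270 − 76 = 194;  458 − 194 = 264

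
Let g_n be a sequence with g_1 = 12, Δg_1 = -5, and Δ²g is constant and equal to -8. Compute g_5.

-56

Build the table forward from the leading diagonal:
Second differences: -8  -8  -8  -8  -8
First differences: -5  -13  -21  -29  -37
g: 12  7  -6  -27  -56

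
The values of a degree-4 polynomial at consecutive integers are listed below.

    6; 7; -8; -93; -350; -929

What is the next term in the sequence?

-2028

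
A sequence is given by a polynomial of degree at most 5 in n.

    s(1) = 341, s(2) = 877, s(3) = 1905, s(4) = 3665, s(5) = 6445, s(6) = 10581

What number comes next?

16457

536 , 1028 , 1760 , 2780 , 4136
492 , 732 , 1020 , 1356
240 , 288 , 336
48 , 48
The fourth differences are constant (48).
336 + 48 = 384;  1356 + 384 = 1740;  4136 + 1740 = 5876;  10581 + 5876 = 16457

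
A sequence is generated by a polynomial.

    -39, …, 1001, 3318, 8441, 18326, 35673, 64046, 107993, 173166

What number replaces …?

158

Using the last 8 terms:
First differences: 2317, 5123, 9885, 17347, 28373, 43947, 65173
Second differences: 2806, 4762, 7462, 11026, 15574, 21226
Third differences: 1956, 2700, 3564, 4548, 5652
Fourth differences: 744, 864, 984, 1104
Fifth differences: 120, 120, 120
Constant fifth difference = 120.
Extend backward: 744 − 120 = 624;  1956 − 624 = 1332;  2806 − 1332 = 1474;  2317 − 1474 = 843;  1001 − 843 = 158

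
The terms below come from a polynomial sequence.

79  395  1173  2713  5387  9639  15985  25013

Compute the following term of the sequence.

316  778  1540  2674  4252  6346  9028
462  762  1134  1578  2094  2682
300  372  444  516  588
72  72  72  72
The fourth differences are constant (72).
588 + 72 = 660;  2682 + 660 = 3342;  9028 + 3342 = 12370;  25013 + 12370 = 37383

37383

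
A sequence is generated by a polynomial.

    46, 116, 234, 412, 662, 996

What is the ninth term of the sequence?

First differences: 70, 118, 178, 250, 334
Second differences: 48, 60, 72, 84
Third differences: 12, 12, 12
Constant third difference = 12, so extend:
84 + 12 = 96;  334 + 96 = 430;  996 + 430 = 1426
96 + 12 = 108;  430 + 108 = 538;  1426 + 538 = 1964
108 + 12 = 120;  538 + 120 = 658;  1964 + 658 = 2622

2622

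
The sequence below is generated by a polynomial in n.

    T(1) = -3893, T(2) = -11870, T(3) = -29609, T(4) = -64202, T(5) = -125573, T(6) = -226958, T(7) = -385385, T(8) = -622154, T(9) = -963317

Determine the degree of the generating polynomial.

5

-7977, -17739, -34593, -61371, -101385, -158427, -236769, -341163
-9762, -16854, -26778, -40014, -57042, -78342, -104394
-7092, -9924, -13236, -17028, -21300, -26052
-2832, -3312, -3792, -4272, -4752
-480, -480, -480, -480
The fifth differences are constant, so the polynomial has degree 5.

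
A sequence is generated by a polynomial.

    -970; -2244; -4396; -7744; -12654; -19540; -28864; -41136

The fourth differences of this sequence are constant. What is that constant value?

-48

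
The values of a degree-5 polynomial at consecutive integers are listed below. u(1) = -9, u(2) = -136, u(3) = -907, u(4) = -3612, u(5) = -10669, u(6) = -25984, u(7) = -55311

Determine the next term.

-106612

Δ: -127  -771  -2705  -7057  -15315  -29327
Δ²: -644  -1934  -4352  -8258  -14012
Δ³: -1290  -2418  -3906  -5754
Δ⁴: -1128  -1488  -1848
Δ⁵: -360  -360
The fifth differences are constant (-360).
-1848 − 360 = -2208;  -5754 − 2208 = -7962;  -14012 − 7962 = -21974;  -29327 − 21974 = -51301;  -55311 − 51301 = -106612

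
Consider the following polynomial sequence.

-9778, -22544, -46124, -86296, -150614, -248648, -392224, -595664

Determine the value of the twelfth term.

-2395304

First differences: -12766, -23580, -40172, -64318, -98034, -143576, -203440
Second differences: -10814, -16592, -24146, -33716, -45542, -59864
Third differences: -5778, -7554, -9570, -11826, -14322
Fourth differences: -1776, -2016, -2256, -2496
Fifth differences: -240, -240, -240
Constant fifth difference = -240, so extend:
-2496 − 240 = -2736;  -14322 − 2736 = -17058;  -59864 − 17058 = -76922;  -203440 − 76922 = -280362;  -595664 − 280362 = -876026
-2736 − 240 = -2976;  -17058 − 2976 = -20034;  -76922 − 20034 = -96956;  -280362 − 96956 = -377318;  -876026 − 377318 = -1253344
-2976 − 240 = -3216;  -20034 − 3216 = -23250;  -96956 − 23250 = -120206;  -377318 − 120206 = -497524;  -1253344 − 497524 = -1750868
-3216 − 240 = -3456;  -23250 − 3456 = -26706;  -120206 − 26706 = -146912;  -497524 − 146912 = -644436;  -1750868 − 644436 = -2395304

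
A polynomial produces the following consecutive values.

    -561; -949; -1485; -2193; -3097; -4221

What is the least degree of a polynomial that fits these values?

3

-388, -536, -708, -904, -1124
-148, -172, -196, -220
-24, -24, -24
The third differences are constant, so the polynomial has degree 3.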